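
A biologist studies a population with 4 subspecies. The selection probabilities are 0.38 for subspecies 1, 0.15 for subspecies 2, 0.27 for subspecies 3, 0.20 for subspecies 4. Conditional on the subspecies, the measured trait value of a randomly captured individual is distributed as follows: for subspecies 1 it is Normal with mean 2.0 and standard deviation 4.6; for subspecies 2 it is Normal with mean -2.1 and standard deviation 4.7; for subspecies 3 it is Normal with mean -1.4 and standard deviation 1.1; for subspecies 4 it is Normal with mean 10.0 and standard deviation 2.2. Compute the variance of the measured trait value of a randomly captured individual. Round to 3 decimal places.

31.087

Per component, 1: μ=2, E[X²]=25.16; 2: μ=-2.1, E[X²]=26.5; 3: μ=-1.4, E[X²]=3.17; 4: μ=10, E[X²]=104.84.
E[X] = 0.38·2 + 0.15·-2.1 + 0.27·-1.4 + 0.2·10 = 2.067.
E[X²] = 0.38·25.16 + 0.15·26.5 + 0.27·3.17 + 0.2·104.84 = 35.3597.
Var(X) = E[X²] − (E[X])² = 35.3597 − 4.27249 = 31.0872.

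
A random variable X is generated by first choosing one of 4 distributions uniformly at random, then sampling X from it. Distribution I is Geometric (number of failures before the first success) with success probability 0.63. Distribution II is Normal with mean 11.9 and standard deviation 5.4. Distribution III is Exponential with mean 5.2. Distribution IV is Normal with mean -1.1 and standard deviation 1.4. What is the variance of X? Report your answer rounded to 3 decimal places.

40.128

Per component, I: μ=0.587302, E[X²]=1.27715; II: μ=11.9, E[X²]=170.77; III: μ=5.2, E[X²]=54.08; IV: μ=-1.1, E[X²]=3.17.
E[X] = 0.25·0.587302 + 0.25·11.9 + 0.25·5.2 + 0.25·-1.1 = 4.14683.
E[X²] = 0.25·1.27715 + 0.25·170.77 + 0.25·54.08 + 0.25·3.17 = 57.3243.
Var(X) = E[X²] − (E[X])² = 57.3243 − 17.1962 = 40.1281.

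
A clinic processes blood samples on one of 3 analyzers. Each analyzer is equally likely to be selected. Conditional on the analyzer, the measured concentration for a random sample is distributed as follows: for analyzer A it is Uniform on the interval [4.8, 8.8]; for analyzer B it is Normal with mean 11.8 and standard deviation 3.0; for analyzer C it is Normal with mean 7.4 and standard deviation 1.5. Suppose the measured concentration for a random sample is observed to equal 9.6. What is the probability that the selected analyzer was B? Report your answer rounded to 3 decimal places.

Likelihoods f(9.6 | ·): A: 0; B: 0.101628; C: 0.0907217.
Posterior ∝ prior × likelihood. Numerator for B: 0.333333·0.101628 = 0.0338759.
Normalizing constant: 0.333333·0 + 0.333333·0.101628 + 0.333333·0.0907217 = 0.0641164.
P(B | observation) = 0.0338759 / 0.0641164 = 0.528349.

0.528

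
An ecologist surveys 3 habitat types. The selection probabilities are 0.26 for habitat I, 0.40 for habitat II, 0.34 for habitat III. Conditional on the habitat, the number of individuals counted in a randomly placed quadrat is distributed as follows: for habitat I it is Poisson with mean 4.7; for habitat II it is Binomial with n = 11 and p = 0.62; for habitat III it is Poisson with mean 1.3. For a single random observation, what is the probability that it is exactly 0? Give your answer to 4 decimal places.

0.0950

Conditional on each habitat, P(X = 0): I: 0.00909528; II: 2.38572e-05; III: 0.272532.
By total probability, P(X = 0) = 0.26·0.00909528 + 0.4·2.38572e-05 + 0.34·0.272532 = 0.0950351.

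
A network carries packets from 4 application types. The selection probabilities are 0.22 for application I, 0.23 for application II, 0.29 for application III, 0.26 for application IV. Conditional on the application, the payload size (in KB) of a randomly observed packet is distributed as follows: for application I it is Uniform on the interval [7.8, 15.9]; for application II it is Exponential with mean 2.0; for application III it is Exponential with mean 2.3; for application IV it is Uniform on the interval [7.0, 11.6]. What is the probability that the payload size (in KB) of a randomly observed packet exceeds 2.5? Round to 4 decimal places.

Conditional on each application, P(X > 2.5): I: 1; II: 0.286505; III: 0.337241; IV: 1.
By total probability, P(X > 2.5) = 0.22·1 + 0.23·0.286505 + 0.29·0.337241 + 0.26·1 = 0.643696.

0.6437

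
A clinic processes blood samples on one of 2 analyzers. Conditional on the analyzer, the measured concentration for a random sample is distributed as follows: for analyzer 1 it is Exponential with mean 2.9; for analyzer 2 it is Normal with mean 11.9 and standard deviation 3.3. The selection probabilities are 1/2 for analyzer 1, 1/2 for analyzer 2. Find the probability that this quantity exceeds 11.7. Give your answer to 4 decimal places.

Conditional on each analyzer, P(X > 11.7): 1: 0.0176948; 2: 0.524164.
By total probability, P(X > 11.7) = 0.5·0.0176948 + 0.5·0.524164 = 0.270929.

0.2709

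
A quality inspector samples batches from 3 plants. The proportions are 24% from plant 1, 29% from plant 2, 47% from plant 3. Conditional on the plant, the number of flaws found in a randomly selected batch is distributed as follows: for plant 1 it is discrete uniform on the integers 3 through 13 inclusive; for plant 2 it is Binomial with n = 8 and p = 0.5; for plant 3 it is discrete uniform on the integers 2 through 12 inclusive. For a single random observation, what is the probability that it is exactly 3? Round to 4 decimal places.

0.1280

Conditional on each plant, P(X = 3): 1: 0.0909091; 2: 0.21875; 3: 0.0909091.
By total probability, P(X = 3) = 0.24·0.0909091 + 0.29·0.21875 + 0.47·0.0909091 = 0.127983.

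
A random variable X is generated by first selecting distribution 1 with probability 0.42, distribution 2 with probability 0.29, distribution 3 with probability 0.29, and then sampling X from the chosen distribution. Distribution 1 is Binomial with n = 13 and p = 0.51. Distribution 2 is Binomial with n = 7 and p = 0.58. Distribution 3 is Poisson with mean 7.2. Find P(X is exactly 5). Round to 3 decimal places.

0.167

Conditional on each component, P(X = 5): 1: 0.14757; 2: 0.243141; 3: 0.120382.
By total probability, P(X = 5) = 0.42·0.14757 + 0.29·0.243141 + 0.29·0.120382 = 0.167401.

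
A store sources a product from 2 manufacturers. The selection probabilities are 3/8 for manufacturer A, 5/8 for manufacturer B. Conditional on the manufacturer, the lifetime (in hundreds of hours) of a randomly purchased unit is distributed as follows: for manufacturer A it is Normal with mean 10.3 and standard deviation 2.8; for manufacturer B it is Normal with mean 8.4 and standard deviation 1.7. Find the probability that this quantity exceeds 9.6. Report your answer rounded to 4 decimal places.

Conditional on each manufacturer, P(X > 9.6): A: 0.598706; B: 0.240131.
By total probability, P(X > 9.6) = 0.375·0.598706 + 0.625·0.240131 = 0.374597.

0.3746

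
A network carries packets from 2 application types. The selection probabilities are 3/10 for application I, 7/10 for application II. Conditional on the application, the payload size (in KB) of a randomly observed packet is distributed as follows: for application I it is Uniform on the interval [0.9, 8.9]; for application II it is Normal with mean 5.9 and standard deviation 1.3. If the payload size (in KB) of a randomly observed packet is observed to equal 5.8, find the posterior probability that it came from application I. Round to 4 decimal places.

Likelihoods f(5.8 | ·): I: 0.125; II: 0.305972.
Posterior ∝ prior × likelihood. Numerator for I: 0.3·0.125 = 0.0375.
Normalizing constant: 0.3·0.125 + 0.7·0.305972 = 0.25168.
P(I | observation) = 0.0375 / 0.25168 = 0.148998.

0.1490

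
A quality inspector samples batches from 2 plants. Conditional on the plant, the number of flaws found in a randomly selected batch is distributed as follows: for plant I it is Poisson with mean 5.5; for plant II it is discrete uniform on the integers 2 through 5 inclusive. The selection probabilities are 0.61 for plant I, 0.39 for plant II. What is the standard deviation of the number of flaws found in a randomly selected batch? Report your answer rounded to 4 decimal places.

Per component, I: μ=5.5, E[X²]=35.75; II: μ=3.5, E[X²]=13.5.
E[X] = 0.61·5.5 + 0.39·3.5 = 4.72.
E[X²] = 0.61·35.75 + 0.39·13.5 = 27.0725.
Var(X) = E[X²] − (E[X])² = 27.0725 − 22.2784 = 4.7941.
SD(X) = √4.7941 = 2.18954.

2.1895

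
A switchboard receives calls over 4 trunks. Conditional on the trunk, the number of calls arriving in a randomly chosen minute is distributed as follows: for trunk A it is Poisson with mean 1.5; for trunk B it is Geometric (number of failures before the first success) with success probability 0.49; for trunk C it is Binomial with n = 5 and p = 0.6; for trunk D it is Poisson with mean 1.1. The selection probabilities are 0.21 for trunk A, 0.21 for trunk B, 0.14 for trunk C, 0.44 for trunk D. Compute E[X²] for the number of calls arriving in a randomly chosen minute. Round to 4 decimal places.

For each component E[X²] = Var + (mean)², giving A: 3.75; B: 3.20741; C: 10.2; D: 2.31.
Overall E[X²] = 0.21·3.75 + 0.21·3.20741 + 0.14·10.2 + 0.44·2.31 = 3.90546.

3.9055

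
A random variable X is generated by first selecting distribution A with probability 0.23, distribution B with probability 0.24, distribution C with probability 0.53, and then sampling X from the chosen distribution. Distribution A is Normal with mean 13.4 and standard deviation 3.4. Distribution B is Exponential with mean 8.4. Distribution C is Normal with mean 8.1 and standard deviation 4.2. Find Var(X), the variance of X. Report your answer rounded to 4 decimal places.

33.7580

Per component, A: μ=13.4, E[X²]=191.12; B: μ=8.4, E[X²]=141.12; C: μ=8.1, E[X²]=83.25.
E[X] = 0.23·13.4 + 0.24·8.4 + 0.53·8.1 = 9.391.
E[X²] = 0.23·191.12 + 0.24·141.12 + 0.53·83.25 = 121.949.
Var(X) = E[X²] − (E[X])² = 121.949 − 88.1909 = 33.758.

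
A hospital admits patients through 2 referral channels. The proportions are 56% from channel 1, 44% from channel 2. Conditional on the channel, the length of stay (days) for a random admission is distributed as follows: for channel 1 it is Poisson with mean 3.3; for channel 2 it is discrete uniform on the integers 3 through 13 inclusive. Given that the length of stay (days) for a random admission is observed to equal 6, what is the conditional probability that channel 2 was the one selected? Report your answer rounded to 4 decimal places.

0.5192

Likelihoods P(X=6 | ·): 1: 0.0661575; 2: 0.0909091.
Posterior ∝ prior × likelihood. Numerator for 2: 0.44·0.0909091 = 0.04.
Normalizing constant: 0.56·0.0661575 + 0.44·0.0909091 = 0.0770482.
P(2 | observation) = 0.04 / 0.0770482 = 0.519155.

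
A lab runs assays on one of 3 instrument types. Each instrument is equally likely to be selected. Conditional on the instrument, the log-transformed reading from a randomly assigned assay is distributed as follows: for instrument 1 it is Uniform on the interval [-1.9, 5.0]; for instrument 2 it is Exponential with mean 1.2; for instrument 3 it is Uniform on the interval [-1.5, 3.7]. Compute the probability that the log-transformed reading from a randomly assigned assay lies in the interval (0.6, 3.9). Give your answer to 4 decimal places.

0.5474

Conditional on each instrument, P(0.6 < X < 3.9): 1: 0.478261; 2: 0.567756; 3: 0.596154.
By total probability, P(0.6 < X < 3.9) = 0.333333·0.478261 + 0.333333·0.567756 + 0.333333·0.596154 = 0.54739.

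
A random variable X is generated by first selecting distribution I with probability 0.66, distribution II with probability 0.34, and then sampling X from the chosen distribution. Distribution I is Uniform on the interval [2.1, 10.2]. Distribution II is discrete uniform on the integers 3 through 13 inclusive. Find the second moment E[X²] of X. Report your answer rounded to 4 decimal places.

For each component E[X²] = Var + (mean)², giving I: 43.29; II: 74.
Overall E[X²] = 0.66·43.29 + 0.34·74 = 53.7314.

53.7314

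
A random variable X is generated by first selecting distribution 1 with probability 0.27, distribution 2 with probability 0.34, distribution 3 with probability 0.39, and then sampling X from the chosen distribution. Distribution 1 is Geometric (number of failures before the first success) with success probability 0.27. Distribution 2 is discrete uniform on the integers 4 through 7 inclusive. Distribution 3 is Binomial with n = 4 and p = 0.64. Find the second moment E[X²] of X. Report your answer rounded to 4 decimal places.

For each component E[X²] = Var + (mean)², giving 1: 17.3237; 2: 31.5; 3: 7.4752.
Overall E[X²] = 0.27·17.3237 + 0.34·31.5 + 0.39·7.4752 = 18.3027.

18.3027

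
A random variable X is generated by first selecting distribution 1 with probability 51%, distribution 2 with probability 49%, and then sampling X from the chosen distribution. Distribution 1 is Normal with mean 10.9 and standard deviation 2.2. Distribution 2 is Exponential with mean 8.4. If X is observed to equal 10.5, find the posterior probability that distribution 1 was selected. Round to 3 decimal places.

Likelihoods f(10.5 | ·): 1: 0.178365; 2: 0.0341077.
Posterior ∝ prior × likelihood. Numerator for 1: 0.51·0.178365 = 0.090966.
Normalizing constant: 0.51·0.178365 + 0.49·0.0341077 = 0.107679.
P(1 | observation) = 0.090966 / 0.107679 = 0.84479.

0.845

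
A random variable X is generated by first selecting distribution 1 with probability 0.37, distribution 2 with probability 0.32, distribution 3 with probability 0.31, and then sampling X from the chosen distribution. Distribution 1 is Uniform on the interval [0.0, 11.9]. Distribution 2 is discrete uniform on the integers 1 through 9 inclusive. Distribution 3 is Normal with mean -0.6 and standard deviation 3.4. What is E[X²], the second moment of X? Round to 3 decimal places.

31.294

For each component E[X²] = Var + (mean)², giving 1: 47.2033; 2: 31.6667; 3: 11.92.
Overall E[X²] = 0.37·47.2033 + 0.32·31.6667 + 0.31·11.92 = 31.2938.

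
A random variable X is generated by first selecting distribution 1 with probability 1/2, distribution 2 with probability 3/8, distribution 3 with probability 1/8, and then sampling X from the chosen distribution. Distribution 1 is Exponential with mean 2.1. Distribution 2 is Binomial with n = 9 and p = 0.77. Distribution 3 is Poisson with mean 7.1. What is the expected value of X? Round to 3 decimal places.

4.536

Component means — 1: 2.1; 2: 6.93; 3: 7.1.
E[X] = 0.5·2.1 + 0.375·6.93 + 0.125·7.1 = 4.53625.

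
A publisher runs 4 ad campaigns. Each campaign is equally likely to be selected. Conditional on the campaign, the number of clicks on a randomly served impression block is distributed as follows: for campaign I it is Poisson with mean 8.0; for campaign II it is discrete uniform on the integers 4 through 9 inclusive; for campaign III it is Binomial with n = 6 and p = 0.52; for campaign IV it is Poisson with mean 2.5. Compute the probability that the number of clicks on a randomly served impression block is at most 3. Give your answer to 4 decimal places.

Conditional on each campaign, P(X ≤ 3): I: 0.0423801; II: 0; III: 0.618041; IV: 0.757576.
By total probability, P(X ≤ 3) = 0.25·0.0423801 + 0.25·0 + 0.25·0.618041 + 0.25·0.757576 = 0.354499.

0.3545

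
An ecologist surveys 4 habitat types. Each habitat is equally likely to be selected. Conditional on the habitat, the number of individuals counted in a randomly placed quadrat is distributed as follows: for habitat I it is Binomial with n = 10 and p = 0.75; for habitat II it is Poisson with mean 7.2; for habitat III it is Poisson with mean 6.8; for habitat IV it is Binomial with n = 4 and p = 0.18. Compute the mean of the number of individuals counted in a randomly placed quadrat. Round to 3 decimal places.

Component means — I: 7.5; II: 7.2; III: 6.8; IV: 0.72.
E[X] = 0.25·7.5 + 0.25·7.2 + 0.25·6.8 + 0.25·0.72 = 5.555.

5.555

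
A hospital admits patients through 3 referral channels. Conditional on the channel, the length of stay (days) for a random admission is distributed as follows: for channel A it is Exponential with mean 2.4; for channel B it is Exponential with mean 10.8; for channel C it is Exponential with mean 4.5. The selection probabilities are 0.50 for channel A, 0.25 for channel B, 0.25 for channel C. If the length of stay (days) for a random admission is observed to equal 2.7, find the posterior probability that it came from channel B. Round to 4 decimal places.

Likelihoods f(2.7 | ·): A: 0.135272; B: 0.0721112; C: 0.121958.
Posterior ∝ prior × likelihood. Numerator for B: 0.25·0.0721112 = 0.0180278.
Normalizing constant: 0.5·0.135272 + 0.25·0.0721112 + 0.25·0.121958 = 0.116153.
P(B | observation) = 0.0180278 / 0.116153 = 0.155207.

0.1552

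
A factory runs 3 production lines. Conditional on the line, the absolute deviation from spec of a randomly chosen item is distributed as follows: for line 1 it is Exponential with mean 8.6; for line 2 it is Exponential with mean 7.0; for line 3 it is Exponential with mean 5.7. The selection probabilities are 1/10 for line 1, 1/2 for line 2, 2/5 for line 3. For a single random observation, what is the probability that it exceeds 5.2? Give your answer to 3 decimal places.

0.453

Conditional on each line, P(X > 5.2): 1: 0.546265; 2: 0.475753; 3: 0.401607.
By total probability, P(X > 5.2) = 0.1·0.546265 + 0.5·0.475753 + 0.4·0.401607 = 0.453146.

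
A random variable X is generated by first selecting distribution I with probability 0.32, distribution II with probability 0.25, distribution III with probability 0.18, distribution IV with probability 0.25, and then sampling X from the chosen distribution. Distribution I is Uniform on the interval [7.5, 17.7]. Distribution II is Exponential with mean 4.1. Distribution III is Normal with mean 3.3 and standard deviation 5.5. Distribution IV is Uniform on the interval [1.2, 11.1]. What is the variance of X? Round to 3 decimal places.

Per component, I: μ=12.6, E[X²]=167.43; II: μ=4.1, E[X²]=33.62; III: μ=3.3, E[X²]=41.14; IV: μ=6.15, E[X²]=45.99.
E[X] = 0.32·12.6 + 0.25·4.1 + 0.18·3.3 + 0.25·6.15 = 7.1885.
E[X²] = 0.32·167.43 + 0.25·33.62 + 0.18·41.14 + 0.25·45.99 = 80.8853.
Var(X) = E[X²] − (E[X])² = 80.8853 − 51.6745 = 29.2108.

29.211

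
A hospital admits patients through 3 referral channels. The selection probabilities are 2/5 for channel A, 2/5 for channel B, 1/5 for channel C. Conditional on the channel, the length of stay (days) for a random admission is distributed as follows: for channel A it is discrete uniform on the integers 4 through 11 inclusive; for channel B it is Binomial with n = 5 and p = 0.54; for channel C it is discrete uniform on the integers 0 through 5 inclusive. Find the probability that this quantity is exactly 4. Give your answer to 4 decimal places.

0.1616

Conditional on each channel, P(X = 4): A: 0.125; B: 0.19557; C: 0.166667.
By total probability, P(X = 4) = 0.4·0.125 + 0.4·0.19557 + 0.2·0.166667 = 0.161561.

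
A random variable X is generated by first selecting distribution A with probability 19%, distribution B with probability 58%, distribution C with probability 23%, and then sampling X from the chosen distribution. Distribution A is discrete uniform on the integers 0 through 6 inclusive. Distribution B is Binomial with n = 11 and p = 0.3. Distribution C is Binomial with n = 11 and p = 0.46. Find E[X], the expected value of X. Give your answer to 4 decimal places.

3.6478

Component means — A: 3; B: 3.3; C: 5.06.
E[X] = 0.19·3 + 0.58·3.3 + 0.23·5.06 = 3.6478.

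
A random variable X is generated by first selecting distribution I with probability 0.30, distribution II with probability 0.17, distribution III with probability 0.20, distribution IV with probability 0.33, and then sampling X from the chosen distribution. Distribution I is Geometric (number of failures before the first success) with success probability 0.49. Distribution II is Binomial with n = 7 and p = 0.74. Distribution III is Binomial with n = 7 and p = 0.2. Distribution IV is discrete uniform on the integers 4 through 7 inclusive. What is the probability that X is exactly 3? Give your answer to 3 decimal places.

0.053

Conditional on each component, P(X = 3): I: 0.064999; II: 0.0648122; III: 0.114688; IV: 0.
By total probability, P(X = 3) = 0.3·0.064999 + 0.17·0.0648122 + 0.2·0.114688 + 0.33·0 = 0.0534554.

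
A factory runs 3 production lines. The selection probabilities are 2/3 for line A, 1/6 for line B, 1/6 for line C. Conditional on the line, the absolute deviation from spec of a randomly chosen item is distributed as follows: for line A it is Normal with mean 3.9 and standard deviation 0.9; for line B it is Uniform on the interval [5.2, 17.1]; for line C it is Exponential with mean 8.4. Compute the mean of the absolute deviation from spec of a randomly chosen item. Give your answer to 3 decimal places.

5.858

Component means — A: 3.9; B: 11.15; C: 8.4.
E[X] = 0.666667·3.9 + 0.166667·11.15 + 0.166667·8.4 = 5.85833.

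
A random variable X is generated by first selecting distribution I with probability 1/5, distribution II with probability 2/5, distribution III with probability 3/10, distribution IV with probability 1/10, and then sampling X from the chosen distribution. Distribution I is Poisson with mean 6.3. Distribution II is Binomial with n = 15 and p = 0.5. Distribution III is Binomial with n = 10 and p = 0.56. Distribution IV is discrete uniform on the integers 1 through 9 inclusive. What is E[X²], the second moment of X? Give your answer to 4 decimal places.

46.5119

For each component E[X²] = Var + (mean)², giving I: 45.99; II: 60; III: 33.824; IV: 31.6667.
Overall E[X²] = 0.2·45.99 + 0.4·60 + 0.3·33.824 + 0.1·31.6667 = 46.5119.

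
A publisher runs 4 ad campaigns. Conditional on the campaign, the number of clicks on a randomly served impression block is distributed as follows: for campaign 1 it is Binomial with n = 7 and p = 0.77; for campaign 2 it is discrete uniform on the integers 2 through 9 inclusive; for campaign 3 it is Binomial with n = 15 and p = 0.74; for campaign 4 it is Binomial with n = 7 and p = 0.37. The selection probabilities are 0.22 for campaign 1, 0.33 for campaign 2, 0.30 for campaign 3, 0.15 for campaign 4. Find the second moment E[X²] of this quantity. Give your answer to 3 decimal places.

57.459

For each component E[X²] = Var + (mean)², giving 1: 30.2918; 2: 35.5; 3: 126.096; 4: 8.3398.
Overall E[X²] = 0.22·30.2918 + 0.33·35.5 + 0.3·126.096 + 0.15·8.3398 = 57.459.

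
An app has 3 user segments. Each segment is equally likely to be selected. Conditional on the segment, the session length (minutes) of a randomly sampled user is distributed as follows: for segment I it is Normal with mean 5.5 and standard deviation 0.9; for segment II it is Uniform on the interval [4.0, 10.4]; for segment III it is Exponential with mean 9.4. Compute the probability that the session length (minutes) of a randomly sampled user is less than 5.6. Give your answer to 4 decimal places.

Conditional on each segment, P(X < 5.6): I: 0.544236; II: 0.25; III: 0.448848.
By total probability, P(X < 5.6) = 0.333333·0.544236 + 0.333333·0.25 + 0.333333·0.448848 = 0.414361.

0.4144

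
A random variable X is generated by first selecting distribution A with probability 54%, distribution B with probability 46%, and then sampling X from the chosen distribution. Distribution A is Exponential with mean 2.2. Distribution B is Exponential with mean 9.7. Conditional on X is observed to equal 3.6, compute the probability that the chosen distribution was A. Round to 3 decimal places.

0.594

Likelihoods f(3.6 | ·): A: 0.088494; B: 0.071129.
Posterior ∝ prior × likelihood. Numerator for A: 0.54·0.088494 = 0.0477867.
Normalizing constant: 0.54·0.088494 + 0.46·0.071129 = 0.0805061.
P(A | observation) = 0.0477867 / 0.0805061 = 0.593579.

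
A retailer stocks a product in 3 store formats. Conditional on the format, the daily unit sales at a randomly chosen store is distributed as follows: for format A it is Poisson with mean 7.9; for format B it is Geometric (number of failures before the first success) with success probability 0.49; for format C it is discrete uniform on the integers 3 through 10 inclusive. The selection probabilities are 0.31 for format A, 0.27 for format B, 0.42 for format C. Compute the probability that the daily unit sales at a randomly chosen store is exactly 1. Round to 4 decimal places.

Conditional on each format, P(X = 1): A: 0.00292887; B: 0.2499; C: 0.
By total probability, P(X = 1) = 0.31·0.00292887 + 0.27·0.2499 + 0.42·0 = 0.068381.

0.0684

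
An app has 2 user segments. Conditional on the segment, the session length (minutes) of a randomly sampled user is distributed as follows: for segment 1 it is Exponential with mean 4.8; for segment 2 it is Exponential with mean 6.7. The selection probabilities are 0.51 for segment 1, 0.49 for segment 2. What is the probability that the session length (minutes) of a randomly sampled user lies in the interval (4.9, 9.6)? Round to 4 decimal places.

Conditional on each segment, P(4.9 < X < 9.6): 1: 0.224959; 2: 0.242631.
By total probability, P(4.9 < X < 9.6) = 0.51·0.224959 + 0.49·0.242631 = 0.233618.

0.2336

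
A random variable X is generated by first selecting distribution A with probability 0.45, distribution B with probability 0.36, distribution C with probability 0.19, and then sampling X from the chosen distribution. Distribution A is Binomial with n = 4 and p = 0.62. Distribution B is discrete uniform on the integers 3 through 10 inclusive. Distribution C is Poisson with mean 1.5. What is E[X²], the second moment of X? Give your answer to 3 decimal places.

21.004

For each component E[X²] = Var + (mean)², giving A: 7.0928; B: 47.5; C: 3.75.
Overall E[X²] = 0.45·7.0928 + 0.36·47.5 + 0.19·3.75 = 21.0043.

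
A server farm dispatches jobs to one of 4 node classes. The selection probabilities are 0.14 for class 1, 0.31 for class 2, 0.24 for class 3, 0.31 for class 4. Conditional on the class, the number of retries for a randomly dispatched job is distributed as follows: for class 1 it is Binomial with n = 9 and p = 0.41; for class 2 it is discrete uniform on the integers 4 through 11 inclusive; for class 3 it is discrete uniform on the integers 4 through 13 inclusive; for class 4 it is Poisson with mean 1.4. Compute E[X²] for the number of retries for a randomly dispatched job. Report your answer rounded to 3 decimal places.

41.638

For each component E[X²] = Var + (mean)², giving 1: 15.7932; 2: 61.5; 3: 80.5; 4: 3.36.
Overall E[X²] = 0.14·15.7932 + 0.31·61.5 + 0.24·80.5 + 0.31·3.36 = 41.6376.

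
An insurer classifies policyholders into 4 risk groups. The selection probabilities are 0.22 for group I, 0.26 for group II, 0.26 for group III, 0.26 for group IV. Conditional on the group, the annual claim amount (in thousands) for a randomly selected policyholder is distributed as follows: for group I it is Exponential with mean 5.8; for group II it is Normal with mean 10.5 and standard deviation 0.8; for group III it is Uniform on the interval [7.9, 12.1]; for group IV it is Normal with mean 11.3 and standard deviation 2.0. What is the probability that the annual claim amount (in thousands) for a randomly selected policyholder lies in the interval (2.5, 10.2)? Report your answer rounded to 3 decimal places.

0.415

Conditional on each group, P(2.5 < X < 10.2): I: 0.477554; II: 0.35383; III: 0.547619; IV: 0.291154.
By total probability, P(2.5 < X < 10.2) = 0.22·0.477554 + 0.26·0.35383 + 0.26·0.547619 + 0.26·0.291154 = 0.415139.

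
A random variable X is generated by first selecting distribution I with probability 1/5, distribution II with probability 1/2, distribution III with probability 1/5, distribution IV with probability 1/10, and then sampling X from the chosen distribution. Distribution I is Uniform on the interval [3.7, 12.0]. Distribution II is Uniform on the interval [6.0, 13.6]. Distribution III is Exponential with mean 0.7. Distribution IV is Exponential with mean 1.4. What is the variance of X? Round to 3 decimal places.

Per component, I: μ=7.85, E[X²]=67.3633; II: μ=9.8, E[X²]=100.853; III: μ=0.7, E[X²]=0.98; IV: μ=1.4, E[X²]=3.92.
E[X] = 0.2·7.85 + 0.5·9.8 + 0.2·0.7 + 0.1·1.4 = 6.75.
E[X²] = 0.2·67.3633 + 0.5·100.853 + 0.2·0.98 + 0.1·3.92 = 64.4873.
Var(X) = E[X²] − (E[X])² = 64.4873 − 45.5625 = 18.9248.

18.925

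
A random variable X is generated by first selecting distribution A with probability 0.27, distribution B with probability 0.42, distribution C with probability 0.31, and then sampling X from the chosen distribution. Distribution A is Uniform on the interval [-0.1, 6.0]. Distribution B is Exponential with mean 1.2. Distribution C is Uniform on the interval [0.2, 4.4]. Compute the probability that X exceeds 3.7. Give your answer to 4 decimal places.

0.1727

Conditional on each component, P(X > 3.7): A: 0.377049; B: 0.0458063; C: 0.166667.
By total probability, P(X > 3.7) = 0.27·0.377049 + 0.42·0.0458063 + 0.31·0.166667 = 0.172709.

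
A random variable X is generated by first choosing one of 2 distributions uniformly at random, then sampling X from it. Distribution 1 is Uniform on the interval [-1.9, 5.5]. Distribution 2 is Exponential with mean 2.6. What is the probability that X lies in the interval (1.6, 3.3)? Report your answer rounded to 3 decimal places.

Conditional on each component, P(1.6 < X < 3.3): 1: 0.22973; 2: 0.259385.
By total probability, P(1.6 < X < 3.3) = 0.5·0.22973 + 0.5·0.259385 = 0.244557.

0.245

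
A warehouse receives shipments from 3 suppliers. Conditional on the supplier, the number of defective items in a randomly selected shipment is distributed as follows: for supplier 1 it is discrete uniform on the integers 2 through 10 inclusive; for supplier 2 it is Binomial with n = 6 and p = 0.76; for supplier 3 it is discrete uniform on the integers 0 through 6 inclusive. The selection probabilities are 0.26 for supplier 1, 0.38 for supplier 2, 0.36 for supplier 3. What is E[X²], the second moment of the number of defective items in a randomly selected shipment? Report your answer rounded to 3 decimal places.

24.091

For each component E[X²] = Var + (mean)², giving 1: 42.6667; 2: 21.888; 3: 13.
Overall E[X²] = 0.26·42.6667 + 0.38·21.888 + 0.36·13 = 24.0908.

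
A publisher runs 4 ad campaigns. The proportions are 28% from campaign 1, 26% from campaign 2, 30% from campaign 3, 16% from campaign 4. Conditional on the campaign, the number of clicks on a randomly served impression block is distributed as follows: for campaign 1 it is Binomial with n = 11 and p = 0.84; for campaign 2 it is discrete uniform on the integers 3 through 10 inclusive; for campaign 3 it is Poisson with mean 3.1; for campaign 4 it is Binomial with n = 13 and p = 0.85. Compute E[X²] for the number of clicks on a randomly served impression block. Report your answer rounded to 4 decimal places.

60.2843

For each component E[X²] = Var + (mean)², giving 1: 86.856; 2: 47.5; 3: 12.71; 4: 123.76.
Overall E[X²] = 0.28·86.856 + 0.26·47.5 + 0.3·12.71 + 0.16·123.76 = 60.2843.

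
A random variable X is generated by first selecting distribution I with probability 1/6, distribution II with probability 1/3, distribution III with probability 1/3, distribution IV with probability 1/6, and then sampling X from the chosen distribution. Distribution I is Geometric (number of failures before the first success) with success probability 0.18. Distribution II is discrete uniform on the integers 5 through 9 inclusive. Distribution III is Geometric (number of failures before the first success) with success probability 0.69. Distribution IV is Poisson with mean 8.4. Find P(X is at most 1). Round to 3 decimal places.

0.356

Conditional on each component, P(X ≤ 1): I: 0.3276; II: 0; III: 0.9039; IV: 0.00211375.
By total probability, P(X ≤ 1) = 0.166667·0.3276 + 0.333333·0 + 0.333333·0.9039 + 0.166667·0.00211375 = 0.356252.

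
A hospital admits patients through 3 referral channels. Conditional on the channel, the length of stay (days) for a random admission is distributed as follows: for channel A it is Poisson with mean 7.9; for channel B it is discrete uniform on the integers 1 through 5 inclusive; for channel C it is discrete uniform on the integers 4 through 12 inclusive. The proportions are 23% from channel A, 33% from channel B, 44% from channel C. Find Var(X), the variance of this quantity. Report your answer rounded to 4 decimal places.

Per component, A: μ=7.9, E[X²]=70.31; B: μ=3, E[X²]=11; C: μ=8, E[X²]=70.6667.
E[X] = 0.23·7.9 + 0.33·3 + 0.44·8 = 6.327.
E[X²] = 0.23·70.31 + 0.33·11 + 0.44·70.6667 = 50.8946.
Var(X) = E[X²] − (E[X])² = 50.8946 − 40.0309 = 10.8637.

10.8637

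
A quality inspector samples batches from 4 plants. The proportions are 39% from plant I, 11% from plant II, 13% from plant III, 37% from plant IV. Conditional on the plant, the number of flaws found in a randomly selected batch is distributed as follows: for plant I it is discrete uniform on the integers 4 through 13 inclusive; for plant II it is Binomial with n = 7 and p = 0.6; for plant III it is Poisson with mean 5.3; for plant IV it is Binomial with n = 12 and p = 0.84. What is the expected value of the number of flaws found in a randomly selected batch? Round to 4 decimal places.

Component means — I: 8.5; II: 4.2; III: 5.3; IV: 10.08.
E[X] = 0.39·8.5 + 0.11·4.2 + 0.13·5.3 + 0.37·10.08 = 8.1956.

8.1956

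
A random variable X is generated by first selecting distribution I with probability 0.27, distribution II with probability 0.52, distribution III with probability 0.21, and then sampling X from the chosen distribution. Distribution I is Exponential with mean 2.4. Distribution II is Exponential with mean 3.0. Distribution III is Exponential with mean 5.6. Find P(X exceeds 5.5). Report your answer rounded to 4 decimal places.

Conditional on each component, P(X > 5.5): I: 0.101098; II: 0.15988; III: 0.374508.
By total probability, P(X > 5.5) = 0.27·0.101098 + 0.52·0.15988 + 0.21·0.374508 = 0.189081.

0.1891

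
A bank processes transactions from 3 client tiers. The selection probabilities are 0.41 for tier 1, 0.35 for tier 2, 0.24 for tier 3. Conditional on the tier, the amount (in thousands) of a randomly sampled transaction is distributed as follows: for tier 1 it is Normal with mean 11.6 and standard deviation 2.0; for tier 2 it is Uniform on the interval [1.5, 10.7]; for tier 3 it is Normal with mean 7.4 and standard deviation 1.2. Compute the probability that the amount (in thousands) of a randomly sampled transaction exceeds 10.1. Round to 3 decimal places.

Conditional on each tier, P(X > 10.1): 1: 0.773373; 2: 0.0652174; 3: 0.0122245.
By total probability, P(X > 10.1) = 0.41·0.773373 + 0.35·0.0652174 + 0.24·0.0122245 = 0.342843.

0.343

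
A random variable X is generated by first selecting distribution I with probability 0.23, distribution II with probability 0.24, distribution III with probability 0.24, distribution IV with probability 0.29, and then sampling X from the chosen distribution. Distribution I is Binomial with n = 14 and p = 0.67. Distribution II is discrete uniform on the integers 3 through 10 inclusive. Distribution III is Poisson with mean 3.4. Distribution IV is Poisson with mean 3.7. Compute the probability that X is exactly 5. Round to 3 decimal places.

0.105

Conditional on each component, P(X = 5): I: 0.0125448; II: 0.125; III: 0.126361; IV: 0.142869.
By total probability, P(X = 5) = 0.23·0.0125448 + 0.24·0.125 + 0.24·0.126361 + 0.29·0.142869 = 0.104644.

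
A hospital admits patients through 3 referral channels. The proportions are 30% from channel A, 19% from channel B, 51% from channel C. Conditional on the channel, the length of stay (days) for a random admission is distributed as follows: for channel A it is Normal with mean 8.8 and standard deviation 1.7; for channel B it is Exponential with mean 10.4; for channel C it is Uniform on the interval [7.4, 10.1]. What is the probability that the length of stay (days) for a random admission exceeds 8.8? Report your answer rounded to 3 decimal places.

Conditional on each channel, P(X > 8.8): A: 0.5; B: 0.429062; C: 0.481481.
By total probability, P(X > 8.8) = 0.3·0.5 + 0.19·0.429062 + 0.51·0.481481 = 0.477077.

0.477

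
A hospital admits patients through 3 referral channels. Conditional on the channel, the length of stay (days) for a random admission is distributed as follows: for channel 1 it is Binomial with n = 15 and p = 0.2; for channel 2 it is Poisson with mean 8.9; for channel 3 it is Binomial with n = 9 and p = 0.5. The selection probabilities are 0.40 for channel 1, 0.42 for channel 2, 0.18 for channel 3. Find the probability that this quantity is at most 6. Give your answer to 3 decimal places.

Conditional on each channel, P(X ≤ 6): 1: 0.981941; 2: 0.216042; 3: 0.910156.
By total probability, P(X ≤ 6) = 0.4·0.981941 + 0.42·0.216042 + 0.18·0.910156 = 0.647342.

0.647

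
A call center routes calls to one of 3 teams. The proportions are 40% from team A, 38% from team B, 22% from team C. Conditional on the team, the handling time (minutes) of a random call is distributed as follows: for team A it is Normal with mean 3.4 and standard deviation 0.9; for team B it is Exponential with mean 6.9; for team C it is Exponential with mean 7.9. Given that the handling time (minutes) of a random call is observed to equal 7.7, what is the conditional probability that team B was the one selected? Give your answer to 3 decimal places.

Likelihoods f(7.7 | ·): A: 4.89568e-06; B: 0.0474792; C: 0.047761.
Posterior ∝ prior × likelihood. Numerator for B: 0.38·0.0474792 = 0.0180421.
Normalizing constant: 0.4·4.89568e-06 + 0.38·0.0474792 + 0.22·0.047761 = 0.0285515.
P(B | observation) = 0.0180421 / 0.0285515 = 0.631915.

0.632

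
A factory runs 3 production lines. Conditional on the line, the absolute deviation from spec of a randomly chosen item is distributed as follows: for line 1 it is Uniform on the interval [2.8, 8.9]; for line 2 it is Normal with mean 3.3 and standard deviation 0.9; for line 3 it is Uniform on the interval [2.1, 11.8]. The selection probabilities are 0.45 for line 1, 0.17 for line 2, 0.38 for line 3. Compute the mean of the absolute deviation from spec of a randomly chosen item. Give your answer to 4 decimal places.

5.8345

Component means — 1: 5.85; 2: 3.3; 3: 6.95.
E[X] = 0.45·5.85 + 0.17·3.3 + 0.38·6.95 = 5.8345.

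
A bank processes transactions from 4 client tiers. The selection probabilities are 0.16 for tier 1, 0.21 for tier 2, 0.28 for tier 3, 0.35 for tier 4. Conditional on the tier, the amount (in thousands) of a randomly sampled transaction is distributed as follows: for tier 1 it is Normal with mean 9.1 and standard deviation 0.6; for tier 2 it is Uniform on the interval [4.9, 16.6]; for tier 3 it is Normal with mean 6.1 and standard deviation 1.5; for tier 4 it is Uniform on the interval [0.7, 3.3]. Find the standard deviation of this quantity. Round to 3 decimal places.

3.892

Per component, 1: μ=9.1, E[X²]=83.17; 2: μ=10.75, E[X²]=126.97; 3: μ=6.1, E[X²]=39.46; 4: μ=2, E[X²]=4.56333.
E[X] = 0.16·9.1 + 0.21·10.75 + 0.28·6.1 + 0.35·2 = 6.1215.
E[X²] = 0.16·83.17 + 0.21·126.97 + 0.28·39.46 + 0.35·4.56333 = 52.6169.
Var(X) = E[X²] − (E[X])² = 52.6169 − 37.4728 = 15.1441.
SD(X) = √15.1441 = 3.89154.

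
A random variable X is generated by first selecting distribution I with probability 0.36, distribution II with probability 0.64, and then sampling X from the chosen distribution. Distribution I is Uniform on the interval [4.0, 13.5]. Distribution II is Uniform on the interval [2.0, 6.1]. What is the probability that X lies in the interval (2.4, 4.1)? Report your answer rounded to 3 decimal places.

0.269

Conditional on each component, P(2.4 < X < 4.1): I: 0.0105263; II: 0.414634.
By total probability, P(2.4 < X < 4.1) = 0.36·0.0105263 + 0.64·0.414634 = 0.269155.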